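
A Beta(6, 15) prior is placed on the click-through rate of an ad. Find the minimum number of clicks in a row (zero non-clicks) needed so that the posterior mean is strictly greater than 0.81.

After k clicks and 0 non-clicks the posterior is Beta(6+k, 15), with mean (6+k)/(6+15+k).
Set (6+k)/(21+k) > 0.81 and solve: k > (0.81·21 − 6)/(1 − 0.81) = 57.947.
The smallest integer exceeding 57.947 is 58, and checking k=58: (64)/(79) = 0.8101 > 0.81.

k = 58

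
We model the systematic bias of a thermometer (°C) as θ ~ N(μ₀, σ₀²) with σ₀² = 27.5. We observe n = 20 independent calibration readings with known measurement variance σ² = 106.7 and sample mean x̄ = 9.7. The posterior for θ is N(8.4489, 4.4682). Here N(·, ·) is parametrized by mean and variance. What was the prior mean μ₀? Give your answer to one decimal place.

With known observation variance, the Normal–Normal posterior has precision τ_n = τ₀ + n/σ² and mean μ_n = (τ₀μ₀ + (n/σ²)x̄)/τ_n.
Here τ₀ = 1/27.5 = 0.036364 and τ_data = 20/106.7 = 0.187441, so τ_n = 0.223805.
Rearranging for μ₀: μ₀ = (μ_n·τ_n − τ_data·x̄)/τ₀ = (8.4489·0.223805 − 0.187441·9.7) / 0.036364 = 0.072728/0.036364 ≈ 2.0.

μ₀ = 2.0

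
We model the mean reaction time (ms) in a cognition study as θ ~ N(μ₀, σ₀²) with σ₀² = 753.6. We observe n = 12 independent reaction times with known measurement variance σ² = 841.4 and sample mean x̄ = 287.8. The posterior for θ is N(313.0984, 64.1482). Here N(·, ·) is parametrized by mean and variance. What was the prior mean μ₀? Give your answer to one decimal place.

μ₀ = 585.0

With known observation variance, the Normal–Normal posterior has precision τ_n = τ₀ + n/σ² and mean μ_n = (τ₀μ₀ + (n/σ²)x̄)/τ_n.
Here τ₀ = 1/753.6 = 0.001327 and τ_data = 12/841.4 = 0.014262, so τ_n = 0.015589.
Rearranging for μ₀: μ₀ = (μ_n·τ_n − τ_data·x̄)/τ₀ = (313.0984·0.015589 − 0.014262·287.8) / 0.001327 = 0.776287/0.001327 ≈ 585.0.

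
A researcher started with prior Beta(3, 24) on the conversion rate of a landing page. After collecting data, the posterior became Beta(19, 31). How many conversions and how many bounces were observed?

16 conversions and 7 bounces

A Beta(a, b) prior with s successes and f failures in binomial data gives a Beta(a+s, b+f) posterior.
Match parameters: s=19−3=16, f=31−24=7.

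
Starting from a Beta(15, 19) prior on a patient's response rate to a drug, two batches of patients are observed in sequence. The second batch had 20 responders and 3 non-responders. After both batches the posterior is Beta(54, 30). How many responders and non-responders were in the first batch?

Because Beta–binomial updating is additive in the counts, the combined data contributed (α_post−α_prior, β_post−β_prior) successes and failures.
Total across both batches: 54−15=39 responders, 30−19=11 non-responders.
Subtract the second batch: 39−20=19 responders and 11−3=8 non-responders.

19 responders and 8 non-responders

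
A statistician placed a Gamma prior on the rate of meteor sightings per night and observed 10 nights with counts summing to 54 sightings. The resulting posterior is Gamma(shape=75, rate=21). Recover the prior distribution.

A Gamma(α, β) prior (rate parametrization) on a Poisson rate with n observations summing to S gives posterior Gamma(α+S, β+n).
So α = 75 − 54 = 21 and β = 21 − 10 = 11.

Gamma(shape=21, rate=11)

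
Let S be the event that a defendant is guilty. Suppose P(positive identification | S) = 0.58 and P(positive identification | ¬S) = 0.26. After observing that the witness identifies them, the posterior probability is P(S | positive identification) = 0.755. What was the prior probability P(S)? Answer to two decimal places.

Bayes' rule in odds form gives O(S|E) = O(S)·[P(E|S)/P(E|¬S)], hence O(S) = O(S|E)/LR.
Posterior odds = 0.755/(1−0.755) = 3.0816. LR = 0.58/0.26 = 2.2308.
Prior odds = 3.0816/2.2308 = 1.3814, so P(S) = 1.3814/(1+1.3814) ≈ 0.58.

P(S) = 0.58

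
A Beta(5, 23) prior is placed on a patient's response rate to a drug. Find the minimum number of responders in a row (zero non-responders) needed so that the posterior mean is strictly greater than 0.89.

k = 182

After k responders and 0 non-responders the posterior is Beta(5+k, 23), with mean (5+k)/(5+23+k).
Set (5+k)/(28+k) > 0.89 and solve: k > (0.89·28 − 5)/(1 − 0.89) = 181.091.
The smallest integer exceeding 181.091 is 182, and checking k=182: (187)/(210) = 0.8905 > 0.89.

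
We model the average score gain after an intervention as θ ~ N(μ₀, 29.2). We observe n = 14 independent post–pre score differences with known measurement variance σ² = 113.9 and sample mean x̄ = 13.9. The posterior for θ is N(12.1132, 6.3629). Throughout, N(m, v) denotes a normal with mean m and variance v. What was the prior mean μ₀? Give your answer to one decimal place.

The posterior mean is a precision-weighted average: μ_n = (τ₀μ₀ + τ_data·x̄)/(τ₀+τ_data), with τ₀=1/σ₀² and τ_data=n/σ².
Here τ₀ = 1/29.2 = 0.034247 and τ_data = 14/113.9 = 0.122915, so τ_n = 0.157162.
Rearranging for μ₀: μ₀ = (μ_n·τ_n − τ_data·x̄)/τ₀ = (12.1132·0.157162 − 0.122915·13.9) / 0.034247 = 0.195216/0.034247 ≈ 5.7.

μ₀ = 5.7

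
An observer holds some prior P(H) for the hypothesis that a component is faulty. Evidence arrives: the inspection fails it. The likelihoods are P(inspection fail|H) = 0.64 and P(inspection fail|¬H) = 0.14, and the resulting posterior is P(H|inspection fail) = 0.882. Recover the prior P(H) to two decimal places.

P(H) = 0.62

In odds form, posterior odds = prior odds × likelihood ratio, so prior odds = posterior odds ÷ LR.
Posterior odds = 0.882/(1−0.882) = 7.4746. LR = 0.64/0.14 = 4.5714.
Prior odds = 7.4746/4.5714 = 1.6351, so P(H) = 1.6351/(1+1.6351) ≈ 0.62.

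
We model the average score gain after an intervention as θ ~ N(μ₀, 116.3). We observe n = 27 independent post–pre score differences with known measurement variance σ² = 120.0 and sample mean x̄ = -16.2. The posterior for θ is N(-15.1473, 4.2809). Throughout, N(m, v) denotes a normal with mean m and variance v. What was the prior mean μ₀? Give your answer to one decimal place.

The posterior mean is a precision-weighted average: μ_n = (τ₀μ₀ + τ_data·x̄)/(τ₀+τ_data), with τ₀=1/σ₀² and τ_data=n/σ².
Here τ₀ = 1/116.3 = 0.008598 and τ_data = 27/120.0 = 0.225000, so τ_n = 0.233598.
Rearranging for μ₀: μ₀ = (μ_n·τ_n − τ_data·x̄)/τ₀ = (-15.1473·0.233598 − 0.225000·-16.2) / 0.008598 = 0.106621/0.008598 ≈ 12.4.

μ₀ = 12.4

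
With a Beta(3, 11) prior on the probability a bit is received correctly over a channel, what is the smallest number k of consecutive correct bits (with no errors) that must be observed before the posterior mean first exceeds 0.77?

After k correct bits and 0 errors the posterior is Beta(3+k, 11), with mean (3+k)/(3+11+k).
Set (3+k)/(14+k) > 0.77 and solve: k > (0.77·14 − 3)/(1 − 0.77) = 33.826.
The smallest integer exceeding 33.826 is 34.

k = 34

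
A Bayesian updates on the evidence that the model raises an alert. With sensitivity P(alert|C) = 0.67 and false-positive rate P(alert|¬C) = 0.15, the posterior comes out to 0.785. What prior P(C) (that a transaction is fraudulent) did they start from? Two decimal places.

P(C) = 0.45

Bayes' rule in odds form gives O(C|E) = O(C)·[P(E|C)/P(E|¬C)], hence O(C) = O(C|E)/LR.
Posterior odds = 0.785/(1−0.785) = 3.6512. LR = 0.67/0.15 = 4.4667.
Prior odds = 3.6512/4.4667 = 0.8174, so P(C) = 0.8174/(1+0.8174) ≈ 0.45.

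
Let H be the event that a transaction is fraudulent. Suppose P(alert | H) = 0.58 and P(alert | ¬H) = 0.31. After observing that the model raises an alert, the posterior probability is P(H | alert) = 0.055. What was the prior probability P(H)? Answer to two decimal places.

P(H) = 0.03

Bayes' rule in odds form gives O(H|E) = O(H)·[P(E|H)/P(E|¬H)], hence O(H) = O(H|E)/LR.
Posterior odds = 0.055/(1−0.055) = 0.0582. LR = 0.58/0.31 = 1.8710.
Prior odds = 0.0582/1.8710 = 0.0311, so P(H) = 0.0311/(1+0.0311) ≈ 0.03.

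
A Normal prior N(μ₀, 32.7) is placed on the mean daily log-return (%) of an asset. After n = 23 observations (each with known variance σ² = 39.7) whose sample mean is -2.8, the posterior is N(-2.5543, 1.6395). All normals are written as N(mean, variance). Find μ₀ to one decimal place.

μ₀ = 2.1

With known observation variance, the Normal–Normal posterior has precision τ_n = τ₀ + n/σ² and mean μ_n = (τ₀μ₀ + (n/σ²)x̄)/τ_n.
Here τ₀ = 1/32.7 = 0.030581 and τ_data = 23/39.7 = 0.579345, so τ_n = 0.609926.
Rearranging for μ₀: μ₀ = (μ_n·τ_n − τ_data·x̄)/τ₀ = (-2.5543·0.609926 − 0.579345·-2.8) / 0.030581 = 0.064232/0.030581 ≈ 2.1.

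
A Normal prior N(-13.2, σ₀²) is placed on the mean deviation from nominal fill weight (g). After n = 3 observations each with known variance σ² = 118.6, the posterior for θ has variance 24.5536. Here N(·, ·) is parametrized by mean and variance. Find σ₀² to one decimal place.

For the Normal–Normal model with known σ², precisions add: τ_n = τ₀ + n/σ².
So 1/σ₀² = 1/24.5536 − 3/118.6 = 0.040727 − 0.025295 = 0.015432.
Hence σ₀² = 1/0.015432 ≈ 64.8.

σ₀² = 64.8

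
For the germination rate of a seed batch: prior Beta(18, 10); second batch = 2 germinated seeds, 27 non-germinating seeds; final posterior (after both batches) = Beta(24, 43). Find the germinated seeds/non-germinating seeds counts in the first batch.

Sequential conjugate updates are equivalent to a single update on the pooled data, so total successes = posterior α − prior α and total failures = posterior β − prior β.
Total across both batches: 24−18=6 germinated seeds, 43−10=33 non-germinating seeds.
Subtract the second batch: 6−2=4 germinated seeds and 33−27=6 non-germinating seeds.

4 germinated seeds and 6 non-germinating seeds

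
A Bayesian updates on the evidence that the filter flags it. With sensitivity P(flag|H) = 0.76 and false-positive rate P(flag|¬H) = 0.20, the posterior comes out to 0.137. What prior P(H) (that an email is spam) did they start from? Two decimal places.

Bayes' rule in odds form gives O(H|E) = O(H)·[P(E|H)/P(E|¬H)], hence O(H) = O(H|E)/LR.
Posterior odds = 0.137/(1−0.137) = 0.1587. LR = 0.76/0.20 = 3.8000.
Prior odds = 0.1587/3.8000 = 0.0418, so P(H) = 0.0418/(1+0.0418) ≈ 0.04.

P(H) = 0.04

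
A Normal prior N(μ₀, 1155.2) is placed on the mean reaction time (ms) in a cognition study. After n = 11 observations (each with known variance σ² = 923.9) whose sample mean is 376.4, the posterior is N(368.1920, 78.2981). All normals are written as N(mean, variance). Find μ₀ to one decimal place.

μ₀ = 255.3

With known observation variance, the Normal–Normal posterior has precision τ_n = τ₀ + n/σ² and mean μ_n = (τ₀μ₀ + (n/σ²)x̄)/τ_n.
Here τ₀ = 1/1155.2 = 0.000866 and τ_data = 11/923.9 = 0.011906, so τ_n = 0.012772.
Rearranging for μ₀: μ₀ = (μ_n·τ_n − τ_data·x̄)/τ₀ = (368.1920·0.012772 − 0.011906·376.4) / 0.000866 = 0.221130/0.000866 ≈ 255.3.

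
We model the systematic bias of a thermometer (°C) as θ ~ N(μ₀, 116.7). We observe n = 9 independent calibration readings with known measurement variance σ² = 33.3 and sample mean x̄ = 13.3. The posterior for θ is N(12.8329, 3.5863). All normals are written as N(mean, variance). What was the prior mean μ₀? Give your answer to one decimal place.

μ₀ = -1.9

The posterior mean is a precision-weighted average: μ_n = (τ₀μ₀ + τ_data·x̄)/(τ₀+τ_data), with τ₀=1/σ₀² and τ_data=n/σ².
Here τ₀ = 1/116.7 = 0.008569 and τ_data = 9/33.3 = 0.270270, so τ_n = 0.278839.
Rearranging for μ₀: μ₀ = (μ_n·τ_n − τ_data·x̄)/τ₀ = (12.8329·0.278839 − 0.270270·13.3) / 0.008569 = -0.016278/0.008569 ≈ -1.9.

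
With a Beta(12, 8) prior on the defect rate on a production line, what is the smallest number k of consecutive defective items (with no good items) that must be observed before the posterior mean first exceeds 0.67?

After k defective items and 0 good items the posterior is Beta(12+k, 8), with mean (12+k)/(12+8+k).
Set (12+k)/(20+k) > 0.67 and solve: k > (0.67·20 − 12)/(1 − 0.67) = 4.242.
The smallest integer exceeding 4.242 is 5.

k = 5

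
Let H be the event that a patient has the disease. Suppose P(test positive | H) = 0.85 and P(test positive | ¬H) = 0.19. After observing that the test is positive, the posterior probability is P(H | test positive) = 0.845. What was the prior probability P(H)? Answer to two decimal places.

P(H) = 0.55

Bayes' rule in odds form gives O(H|E) = O(H)·[P(E|H)/P(E|¬H)], hence O(H) = O(H|E)/LR.
Posterior odds = 0.845/(1−0.845) = 5.4516. LR = 0.85/0.19 = 4.4737.
Prior odds = 5.4516/4.4737 = 1.2186, so P(H) = 1.2186/(1+1.2186) ≈ 0.55.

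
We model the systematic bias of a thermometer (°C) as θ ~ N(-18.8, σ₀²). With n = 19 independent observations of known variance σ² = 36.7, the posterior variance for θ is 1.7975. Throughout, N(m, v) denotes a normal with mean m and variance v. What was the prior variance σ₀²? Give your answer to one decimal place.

Posterior precision equals prior precision plus data precision: 1/σ_n² = 1/σ₀² + n/σ².
So 1/σ₀² = 1/1.7975 − 19/36.7 = 0.556328 − 0.517711 = 0.038617.
Hence σ₀² = 1/0.038617 ≈ 25.9.

σ₀² = 25.9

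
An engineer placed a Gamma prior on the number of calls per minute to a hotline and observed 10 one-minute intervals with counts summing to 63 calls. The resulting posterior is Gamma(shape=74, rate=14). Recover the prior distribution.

Gamma–Poisson conjugacy: posterior shape = α + Σxᵢ, posterior rate = β + n.
So α = 74 − 63 = 11 and β = 14 − 10 = 4.

Gamma(shape=11, rate=4)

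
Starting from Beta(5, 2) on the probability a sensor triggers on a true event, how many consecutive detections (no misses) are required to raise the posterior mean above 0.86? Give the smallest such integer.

After k detections and 0 misses the posterior is Beta(5+k, 2), with mean (5+k)/(5+2+k).
Set (5+k)/(7+k) > 0.86 and solve: k > (0.86·7 − 5)/(1 − 0.86) = 7.286.
The smallest integer exceeding 7.286 is 8.

k = 8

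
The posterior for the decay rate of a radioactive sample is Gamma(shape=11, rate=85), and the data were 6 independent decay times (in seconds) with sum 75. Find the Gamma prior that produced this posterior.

Gamma(shape=5, rate=10)

For an exponential likelihood with a Gamma(α, β) prior on the rate, n observations with total T give posterior Gamma(α+n, β+T).
So α = 11 − 6 = 5 and β = 85 − 75 = 10.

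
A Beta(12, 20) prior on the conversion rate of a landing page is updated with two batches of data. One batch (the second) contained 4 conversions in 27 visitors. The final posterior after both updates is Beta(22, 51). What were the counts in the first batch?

Because Beta–binomial updating is additive in the counts, the combined data contributed (α_post−α_prior, β_post−β_prior) successes and failures.
Total across both batches: 22−12=10 conversions, 51−20=31 bounces.
Subtract the second batch: 10−4=6 conversions and 31−23=8 bounces.

6 conversions and 8 bounces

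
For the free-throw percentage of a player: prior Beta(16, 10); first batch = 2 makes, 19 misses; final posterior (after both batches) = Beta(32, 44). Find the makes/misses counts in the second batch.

14 makes and 15 misses

Because Beta–binomial updating is additive in the counts, the combined data contributed (α_post−α_prior, β_post−β_prior) successes and failures.
Total across both batches: 32−16=16 makes, 44−10=34 misses.
Subtract the first batch: 16−2=14 makes and 34−19=15 misses.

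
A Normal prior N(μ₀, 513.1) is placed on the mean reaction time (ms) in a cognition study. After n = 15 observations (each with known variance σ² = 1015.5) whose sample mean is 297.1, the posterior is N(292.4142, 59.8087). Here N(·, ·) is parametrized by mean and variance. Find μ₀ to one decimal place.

The posterior mean is a precision-weighted average: μ_n = (τ₀μ₀ + τ_data·x̄)/(τ₀+τ_data), with τ₀=1/σ₀² and τ_data=n/σ².
Here τ₀ = 1/513.1 = 0.001949 and τ_data = 15/1015.5 = 0.014771, so τ_n = 0.016720.
Rearranging for μ₀: μ₀ = (μ_n·τ_n − τ_data·x̄)/τ₀ = (292.4142·0.016720 − 0.014771·297.1) / 0.001949 = 0.500701/0.001949 ≈ 256.9.

μ₀ = 256.9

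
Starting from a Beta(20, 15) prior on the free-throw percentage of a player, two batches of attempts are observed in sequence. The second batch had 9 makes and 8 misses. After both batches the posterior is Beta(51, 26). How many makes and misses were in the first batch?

22 makes and 3 misses

Because Beta–binomial updating is additive in the counts, the combined data contributed (α_post−α_prior, β_post−β_prior) successes and failures.
Total across both batches: 51−20=31 makes, 26−15=11 misses.
Subtract the second batch: 31−9=22 makes and 11−8=3 misses.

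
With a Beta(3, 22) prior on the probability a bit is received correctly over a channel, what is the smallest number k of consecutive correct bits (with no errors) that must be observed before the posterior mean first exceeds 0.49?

After k correct bits and 0 errors the posterior is Beta(3+k, 22), with mean (3+k)/(3+22+k).
Set (3+k)/(25+k) > 0.49 and solve: k > (0.49·25 − 3)/(1 − 0.49) = 18.137.
The smallest integer exceeding 18.137 is 19, and checking k=19: (22)/(44) = 0.5000 > 0.49.

k = 19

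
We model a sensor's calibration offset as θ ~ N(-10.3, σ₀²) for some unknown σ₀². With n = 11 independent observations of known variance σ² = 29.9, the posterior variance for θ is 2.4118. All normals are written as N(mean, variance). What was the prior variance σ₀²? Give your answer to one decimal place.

σ₀² = 21.4

For the Normal–Normal model with known σ², precisions add: τ_n = τ₀ + n/σ².
So 1/σ₀² = 1/2.4118 − 11/29.9 = 0.414628 − 0.367893 = 0.046735.
Hence σ₀² = 1/0.046735 ≈ 21.4.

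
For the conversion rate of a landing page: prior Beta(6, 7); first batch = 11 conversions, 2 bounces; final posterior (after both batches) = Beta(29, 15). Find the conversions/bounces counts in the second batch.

12 conversions and 6 bounces

Because Beta–binomial updating is additive in the counts, the combined data contributed (α_post−α_prior, β_post−β_prior) successes and failures.
Total across both batches: 29−6=23 conversions, 15−7=8 bounces.
Subtract the first batch: 23−11=12 conversions and 8−2=6 bounces.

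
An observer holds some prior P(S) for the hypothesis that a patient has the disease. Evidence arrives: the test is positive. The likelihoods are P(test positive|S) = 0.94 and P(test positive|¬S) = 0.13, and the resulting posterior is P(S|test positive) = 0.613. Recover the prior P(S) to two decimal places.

In odds form, posterior odds = prior odds × likelihood ratio, so prior odds = posterior odds ÷ LR.
Posterior odds = 0.613/(1−0.613) = 1.5840. LR = 0.94/0.13 = 7.2308.
Prior odds = 1.5840/7.2308 = 0.2191, so P(S) = 0.2191/(1+0.2191) ≈ 0.18.

P(S) = 0.18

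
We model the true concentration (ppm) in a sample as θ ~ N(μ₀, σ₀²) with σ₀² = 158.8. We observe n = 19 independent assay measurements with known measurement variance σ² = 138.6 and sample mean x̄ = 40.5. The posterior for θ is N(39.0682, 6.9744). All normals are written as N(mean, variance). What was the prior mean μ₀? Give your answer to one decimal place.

With known observation variance, the Normal–Normal posterior has precision τ_n = τ₀ + n/σ² and mean μ_n = (τ₀μ₀ + (n/σ²)x̄)/τ_n.
Here τ₀ = 1/158.8 = 0.006297 and τ_data = 19/138.6 = 0.137085, so τ_n = 0.143382.
Rearranging for μ₀: μ₀ = (μ_n·τ_n − τ_data·x̄)/τ₀ = (39.0682·0.143382 − 0.137085·40.5) / 0.006297 = 0.049734/0.006297 ≈ 7.9.

μ₀ = 7.9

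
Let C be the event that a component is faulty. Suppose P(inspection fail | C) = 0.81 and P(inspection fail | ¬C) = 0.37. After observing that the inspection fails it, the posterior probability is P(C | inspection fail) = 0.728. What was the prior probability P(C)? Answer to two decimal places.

Bayes' rule in odds form gives O(C|E) = O(C)·[P(E|C)/P(E|¬C)], hence O(C) = O(C|E)/LR.
Posterior odds = 0.728/(1−0.728) = 2.6765. LR = 0.81/0.37 = 2.1892.
Prior odds = 2.6765/2.1892 = 1.2226, so P(C) = 1.2226/(1+1.2226) ≈ 0.55.

P(C) = 0.55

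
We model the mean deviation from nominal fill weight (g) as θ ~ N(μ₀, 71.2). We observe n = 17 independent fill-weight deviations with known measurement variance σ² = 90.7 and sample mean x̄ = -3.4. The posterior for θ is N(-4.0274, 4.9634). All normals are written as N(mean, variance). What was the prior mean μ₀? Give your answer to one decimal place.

With known observation variance, the Normal–Normal posterior has precision τ_n = τ₀ + n/σ² and mean μ_n = (τ₀μ₀ + (n/σ²)x̄)/τ_n.
Here τ₀ = 1/71.2 = 0.014045 and τ_data = 17/90.7 = 0.187431, so τ_n = 0.201476.
Rearranging for μ₀: μ₀ = (μ_n·τ_n − τ_data·x̄)/τ₀ = (-4.0274·0.201476 − 0.187431·-3.4) / 0.014045 = -0.174159/0.014045 ≈ -12.4.

μ₀ = -12.4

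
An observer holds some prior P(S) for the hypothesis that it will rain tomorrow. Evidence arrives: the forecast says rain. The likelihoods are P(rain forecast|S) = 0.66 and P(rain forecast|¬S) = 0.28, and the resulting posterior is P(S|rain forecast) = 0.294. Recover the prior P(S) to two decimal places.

P(S) = 0.15

Bayes' rule in odds form gives O(S|E) = O(S)·[P(E|S)/P(E|¬S)], hence O(S) = O(S|E)/LR.
Posterior odds = 0.294/(1−0.294) = 0.4164. LR = 0.66/0.28 = 2.3571.
Prior odds = 0.4164/2.3571 = 0.1767, so P(S) = 0.1767/(1+0.1767) ≈ 0.15.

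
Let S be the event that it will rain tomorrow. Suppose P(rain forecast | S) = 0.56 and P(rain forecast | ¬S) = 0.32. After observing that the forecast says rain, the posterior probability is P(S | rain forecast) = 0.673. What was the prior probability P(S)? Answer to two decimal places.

Bayes' rule in odds form gives O(S|E) = O(S)·[P(E|S)/P(E|¬S)], hence O(S) = O(S|E)/LR.
Posterior odds = 0.673/(1−0.673) = 2.0581. LR = 0.56/0.32 = 1.7500.
Prior odds = 2.0581/1.7500 = 1.1761, so P(S) = 1.1761/(1+1.1761) ≈ 0.54.

P(S) = 0.54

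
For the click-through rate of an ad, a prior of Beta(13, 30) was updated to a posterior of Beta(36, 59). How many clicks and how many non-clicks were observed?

Beta is conjugate to the binomial likelihood: posterior = Beta(a+s, b+f).
Match parameters: s=36−13=23, f=59−30=29.

23 clicks and 29 non-clicks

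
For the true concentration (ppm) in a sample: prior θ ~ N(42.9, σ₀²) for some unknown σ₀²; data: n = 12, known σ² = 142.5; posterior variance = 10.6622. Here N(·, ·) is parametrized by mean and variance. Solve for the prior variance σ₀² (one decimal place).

Posterior precision equals prior precision plus data precision: 1/σ_n² = 1/σ₀² + n/σ².
So 1/σ₀² = 1/10.6622 − 12/142.5 = 0.093789 − 0.084211 = 0.009578.
Hence σ₀² = 1/0.009578 ≈ 104.4.

σ₀² = 104.4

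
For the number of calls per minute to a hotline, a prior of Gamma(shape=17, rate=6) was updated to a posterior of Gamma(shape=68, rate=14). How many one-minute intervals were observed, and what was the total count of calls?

n = 8 one-minute intervals with total 51 calls

Gamma–Poisson conjugacy: posterior shape = α + Σxᵢ, posterior rate = β + n.
Matching: Σxᵢ = 68 − 17 = 51 and n = 14 − 6 = 8.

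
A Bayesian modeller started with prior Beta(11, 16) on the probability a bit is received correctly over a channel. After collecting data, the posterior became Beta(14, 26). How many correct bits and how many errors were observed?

A Beta(a, b) prior with s successes and f failures in binomial data gives a Beta(a+s, b+f) posterior.
So s = 14 − 11 = 3 and f = 26 − 16 = 10.

3 correct bits and 10 errors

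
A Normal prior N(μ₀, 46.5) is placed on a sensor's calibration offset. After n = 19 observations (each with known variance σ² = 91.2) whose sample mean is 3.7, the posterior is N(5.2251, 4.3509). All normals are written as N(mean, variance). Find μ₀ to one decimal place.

With known observation variance, the Normal–Normal posterior has precision τ_n = τ₀ + n/σ² and mean μ_n = (τ₀μ₀ + (n/σ²)x̄)/τ_n.
Here τ₀ = 1/46.5 = 0.021505 and τ_data = 19/91.2 = 0.208333, so τ_n = 0.229838.
Rearranging for μ₀: μ₀ = (μ_n·τ_n − τ_data·x̄)/τ₀ = (5.2251·0.229838 − 0.208333·3.7) / 0.021505 = 0.430094/0.021505 ≈ 20.0.

μ₀ = 20.0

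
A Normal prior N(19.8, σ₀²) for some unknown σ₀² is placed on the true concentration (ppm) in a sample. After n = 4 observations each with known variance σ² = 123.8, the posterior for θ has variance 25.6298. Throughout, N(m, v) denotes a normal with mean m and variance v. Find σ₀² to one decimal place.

Posterior precision equals prior precision plus data precision: 1/σ_n² = 1/σ₀² + n/σ².
So 1/σ₀² = 1/25.6298 − 4/123.8 = 0.039017 − 0.032310 = 0.006707.
Hence σ₀² = 1/0.006707 ≈ 149.1.

σ₀² = 149.1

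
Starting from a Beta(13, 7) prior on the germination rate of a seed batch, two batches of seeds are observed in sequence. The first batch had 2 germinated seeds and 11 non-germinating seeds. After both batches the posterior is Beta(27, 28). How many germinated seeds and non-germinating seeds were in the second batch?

Sequential conjugate updates are equivalent to a single update on the pooled data, so total successes = posterior α − prior α and total failures = posterior β − prior β.
Total across both batches: 27−13=14 germinated seeds, 28−7=21 non-germinating seeds.
Subtract the first batch: 14−2=12 germinated seeds and 21−11=10 non-germinating seeds.

12 germinated seeds and 10 non-germinating seeds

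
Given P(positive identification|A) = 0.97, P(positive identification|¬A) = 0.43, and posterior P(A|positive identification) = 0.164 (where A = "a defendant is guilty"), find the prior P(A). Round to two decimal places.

Bayes' rule in odds form gives O(A|E) = O(A)·[P(E|A)/P(E|¬A)], hence O(A) = O(A|E)/LR.
Posterior odds = 0.164/(1−0.164) = 0.1962. LR = 0.97/0.43 = 2.2558.
Prior odds = 0.1962/2.2558 = 0.0870, so P(A) = 0.0870/(1+0.0870) ≈ 0.08.

P(A) = 0.08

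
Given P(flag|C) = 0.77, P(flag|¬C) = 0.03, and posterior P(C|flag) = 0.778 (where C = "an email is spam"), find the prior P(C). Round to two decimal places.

P(C) = 0.12

Bayes' rule in odds form gives O(C|E) = O(C)·[P(E|C)/P(E|¬C)], hence O(C) = O(C|E)/LR.
Posterior odds = 0.778/(1−0.778) = 3.5045. LR = 0.77/0.03 = 25.6667.
Prior odds = 3.5045/25.6667 = 0.1365, so P(C) = 0.1365/(1+0.1365) ≈ 0.12.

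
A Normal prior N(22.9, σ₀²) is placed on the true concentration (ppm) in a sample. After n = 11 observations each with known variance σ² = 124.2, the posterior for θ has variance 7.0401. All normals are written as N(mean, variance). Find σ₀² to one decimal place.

σ₀² = 18.7

Posterior precision equals prior precision plus data precision: 1/σ_n² = 1/σ₀² + n/σ².
So 1/σ₀² = 1/7.0401 − 11/124.2 = 0.142043 − 0.088567 = 0.053476.
Hence σ₀² = 1/0.053476 ≈ 18.7.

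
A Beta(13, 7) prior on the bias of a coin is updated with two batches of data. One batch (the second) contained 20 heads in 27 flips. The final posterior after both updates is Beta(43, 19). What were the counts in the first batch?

Sequential conjugate updates are equivalent to a single update on the pooled data, so total successes = posterior α − prior α and total failures = posterior β − prior β.
Total across both batches: 43−13=30 heads, 19−7=12 tails.
Subtract the second batch: 30−20=10 heads and 12−7=5 tails.

10 heads and 5 tails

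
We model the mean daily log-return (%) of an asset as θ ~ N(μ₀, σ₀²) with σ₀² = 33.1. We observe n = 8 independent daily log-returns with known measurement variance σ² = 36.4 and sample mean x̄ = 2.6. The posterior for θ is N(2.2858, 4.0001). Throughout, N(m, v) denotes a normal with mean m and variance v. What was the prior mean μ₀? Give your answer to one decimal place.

The posterior mean is a precision-weighted average: μ_n = (τ₀μ₀ + τ_data·x̄)/(τ₀+τ_data), with τ₀=1/σ₀² and τ_data=n/σ².
Here τ₀ = 1/33.1 = 0.030211 and τ_data = 8/36.4 = 0.219780, so τ_n = 0.249991.
Rearranging for μ₀: μ₀ = (μ_n·τ_n − τ_data·x̄)/τ₀ = (2.2858·0.249991 − 0.219780·2.6) / 0.030211 = 0.000001/0.030211 ≈ 0.0.

μ₀ = 0.0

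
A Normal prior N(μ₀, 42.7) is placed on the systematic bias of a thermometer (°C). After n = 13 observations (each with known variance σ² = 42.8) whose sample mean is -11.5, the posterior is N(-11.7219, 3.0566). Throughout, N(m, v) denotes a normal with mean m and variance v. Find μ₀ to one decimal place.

The posterior mean is a precision-weighted average: μ_n = (τ₀μ₀ + τ_data·x̄)/(τ₀+τ_data), with τ₀=1/σ₀² and τ_data=n/σ².
Here τ₀ = 1/42.7 = 0.023419 and τ_data = 13/42.8 = 0.303738, so τ_n = 0.327157.
Rearranging for μ₀: μ₀ = (μ_n·τ_n − τ_data·x̄)/τ₀ = (-11.7219·0.327157 − 0.303738·-11.5) / 0.023419 = -0.341915/0.023419 ≈ -14.6.

μ₀ = -14.6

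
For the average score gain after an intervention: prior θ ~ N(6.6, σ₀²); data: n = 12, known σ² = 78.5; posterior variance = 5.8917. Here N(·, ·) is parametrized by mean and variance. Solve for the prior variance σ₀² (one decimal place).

For the Normal–Normal model with known σ², precisions add: τ_n = τ₀ + n/σ².
So 1/σ₀² = 1/5.8917 − 12/78.5 = 0.169730 − 0.152866 = 0.016864.
Hence σ₀² = 1/0.016864 ≈ 59.3.

σ₀² = 59.3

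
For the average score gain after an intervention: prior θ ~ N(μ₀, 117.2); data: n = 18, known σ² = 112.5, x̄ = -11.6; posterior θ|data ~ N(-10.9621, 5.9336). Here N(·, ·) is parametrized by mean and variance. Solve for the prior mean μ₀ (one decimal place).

The posterior mean is a precision-weighted average: μ_n = (τ₀μ₀ + τ_data·x̄)/(τ₀+τ_data), with τ₀=1/σ₀² and τ_data=n/σ².
Here τ₀ = 1/117.2 = 0.008532 and τ_data = 18/112.5 = 0.160000, so τ_n = 0.168532.
Rearranging for μ₀: μ₀ = (μ_n·τ_n − τ_data·x̄)/τ₀ = (-10.9621·0.168532 − 0.160000·-11.6) / 0.008532 = 0.008535/0.008532 ≈ 1.0.

μ₀ = 1.0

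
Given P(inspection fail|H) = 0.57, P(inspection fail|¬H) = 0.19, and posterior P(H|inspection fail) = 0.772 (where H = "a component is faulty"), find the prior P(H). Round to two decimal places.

Bayes' rule in odds form gives O(H|E) = O(H)·[P(E|H)/P(E|¬H)], hence O(H) = O(H|E)/LR.
Posterior odds = 0.772/(1−0.772) = 3.3860. LR = 0.57/0.19 = 3.0000.
Prior odds = 3.3860/3.0000 = 1.1287, so P(H) = 1.1287/(1+1.1287) ≈ 0.53.

P(H) = 0.53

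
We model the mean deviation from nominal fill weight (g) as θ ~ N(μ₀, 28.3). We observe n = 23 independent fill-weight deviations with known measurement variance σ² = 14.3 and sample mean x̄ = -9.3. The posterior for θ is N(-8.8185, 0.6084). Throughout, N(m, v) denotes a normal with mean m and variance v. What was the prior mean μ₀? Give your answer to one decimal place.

With known observation variance, the Normal–Normal posterior has precision τ_n = τ₀ + n/σ² and mean μ_n = (τ₀μ₀ + (n/σ²)x̄)/τ_n.
Here τ₀ = 1/28.3 = 0.035336 and τ_data = 23/14.3 = 1.608392, so τ_n = 1.643728.
Rearranging for μ₀: μ₀ = (μ_n·τ_n − τ_data·x̄)/τ₀ = (-8.8185·1.643728 − 1.608392·-9.3) / 0.035336 = 0.462830/0.035336 ≈ 13.1.

μ₀ = 13.1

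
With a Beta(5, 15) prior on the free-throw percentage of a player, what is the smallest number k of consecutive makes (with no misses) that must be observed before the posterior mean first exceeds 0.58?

k = 16

After k makes and 0 misses the posterior is Beta(5+k, 15), with mean (5+k)/(5+15+k).
Set (5+k)/(20+k) > 0.58 and solve: k > (0.58·20 − 5)/(1 − 0.58) = 15.714.
The smallest integer exceeding 15.714 is 16, and checking k=16: (21)/(36) = 0.5833 > 0.58.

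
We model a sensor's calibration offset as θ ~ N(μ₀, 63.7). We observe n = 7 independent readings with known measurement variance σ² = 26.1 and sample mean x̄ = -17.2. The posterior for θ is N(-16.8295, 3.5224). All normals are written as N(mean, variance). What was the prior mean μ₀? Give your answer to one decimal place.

The posterior mean is a precision-weighted average: μ_n = (τ₀μ₀ + τ_data·x̄)/(τ₀+τ_data), with τ₀=1/σ₀² and τ_data=n/σ².
Here τ₀ = 1/63.7 = 0.015699 and τ_data = 7/26.1 = 0.268199, so τ_n = 0.283898.
Rearranging for μ₀: μ₀ = (μ_n·τ_n − τ_data·x̄)/τ₀ = (-16.8295·0.283898 − 0.268199·-17.2) / 0.015699 = -0.164839/0.015699 ≈ -10.5.

μ₀ = -10.5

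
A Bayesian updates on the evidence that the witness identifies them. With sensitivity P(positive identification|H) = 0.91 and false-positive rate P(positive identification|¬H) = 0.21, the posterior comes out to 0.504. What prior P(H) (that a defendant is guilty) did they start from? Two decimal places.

Bayes' rule in odds form gives O(H|E) = O(H)·[P(E|H)/P(E|¬H)], hence O(H) = O(H|E)/LR.
Posterior odds = 0.504/(1−0.504) = 1.0161. LR = 0.91/0.21 = 4.3333.
Prior odds = 1.0161/4.3333 = 0.2345, so P(H) = 0.2345/(1+0.2345) ≈ 0.19.

P(H) = 0.19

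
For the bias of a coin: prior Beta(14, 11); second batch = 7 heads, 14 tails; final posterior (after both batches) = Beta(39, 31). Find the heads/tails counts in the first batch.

18 heads and 6 tails

Sequential conjugate updates are equivalent to a single update on the pooled data, so total successes = posterior α − prior α and total failures = posterior β − prior β.
Total across both batches: 39−14=25 heads, 31−11=20 tails.
Subtract the second batch: 25−7=18 heads and 20−14=6 tails.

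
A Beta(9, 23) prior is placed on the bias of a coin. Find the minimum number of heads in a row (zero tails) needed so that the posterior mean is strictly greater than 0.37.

k = 5

After k heads and 0 tails the posterior is Beta(9+k, 23), with mean (9+k)/(9+23+k).
Set (9+k)/(32+k) > 0.37 and solve: k > (0.37·32 − 9)/(1 − 0.37) = 4.508.
The smallest integer exceeding 4.508 is 5, and checking k=5: (14)/(37) = 0.3784 > 0.37.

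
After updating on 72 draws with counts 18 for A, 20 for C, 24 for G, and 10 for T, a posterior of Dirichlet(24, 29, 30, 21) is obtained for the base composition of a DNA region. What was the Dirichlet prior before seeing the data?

For a Dirichlet(α) prior with multinomial counts c, the posterior is Dirichlet(α + c) componentwise.
Subtract each count from the matching posterior parameter: 24−18=6, 29−20=9, 30−24=6, 21−10=11.

Dirichlet(6, 9, 6, 11)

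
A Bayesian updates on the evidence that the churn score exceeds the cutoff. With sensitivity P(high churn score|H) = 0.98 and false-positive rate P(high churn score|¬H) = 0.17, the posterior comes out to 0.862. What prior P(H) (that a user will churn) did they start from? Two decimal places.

P(H) = 0.52

In odds form, posterior odds = prior odds × likelihood ratio, so prior odds = posterior odds ÷ LR.
Posterior odds = 0.862/(1−0.862) = 6.2464. LR = 0.98/0.17 = 5.7647.
Prior odds = 6.2464/5.7647 = 1.0836, so P(H) = 1.0836/(1+1.0836) ≈ 0.52.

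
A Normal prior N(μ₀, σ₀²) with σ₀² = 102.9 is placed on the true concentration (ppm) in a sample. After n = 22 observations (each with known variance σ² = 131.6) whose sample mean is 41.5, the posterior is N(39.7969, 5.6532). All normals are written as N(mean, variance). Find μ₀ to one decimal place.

With known observation variance, the Normal–Normal posterior has precision τ_n = τ₀ + n/σ² and mean μ_n = (τ₀μ₀ + (n/σ²)x̄)/τ_n.
Here τ₀ = 1/102.9 = 0.009718 and τ_data = 22/131.6 = 0.167173, so τ_n = 0.176891.
Rearranging for μ₀: μ₀ = (μ_n·τ_n − τ_data·x̄)/τ₀ = (39.7969·0.176891 − 0.167173·41.5) / 0.009718 = 0.102034/0.009718 ≈ 10.5.

μ₀ = 10.5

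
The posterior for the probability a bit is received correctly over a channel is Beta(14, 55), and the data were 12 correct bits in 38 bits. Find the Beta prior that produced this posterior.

Under Beta–binomial conjugacy the posterior parameters are (a+s, b+f).
So a = 14 − 12 = 2 and b = 55 − 26 = 29.

Beta(2, 29)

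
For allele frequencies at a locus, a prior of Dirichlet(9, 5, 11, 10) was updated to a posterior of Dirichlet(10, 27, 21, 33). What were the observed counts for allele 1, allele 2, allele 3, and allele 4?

For a Dirichlet(α) prior with multinomial counts c, the posterior is Dirichlet(α + c) componentwise.
Counts are posterior − prior componentwise: 10−9=1, 27−5=22, 21−11=10, 33−10=23.

counts (1, 22, 10, 23)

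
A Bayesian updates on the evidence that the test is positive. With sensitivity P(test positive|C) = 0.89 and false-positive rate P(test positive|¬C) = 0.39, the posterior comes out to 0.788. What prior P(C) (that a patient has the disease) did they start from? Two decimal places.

P(C) = 0.62

Bayes' rule in odds form gives O(C|E) = O(C)·[P(E|C)/P(E|¬C)], hence O(C) = O(C|E)/LR.
Posterior odds = 0.788/(1−0.788) = 3.7170. LR = 0.89/0.39 = 2.2821.
Prior odds = 3.7170/2.2821 = 1.6288, so P(C) = 1.6288/(1+1.6288) ≈ 0.62.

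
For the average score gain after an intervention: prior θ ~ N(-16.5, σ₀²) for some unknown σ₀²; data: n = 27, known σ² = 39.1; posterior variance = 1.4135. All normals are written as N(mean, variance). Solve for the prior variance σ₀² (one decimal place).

σ₀² = 59.1

Posterior precision equals prior precision plus data precision: 1/σ_n² = 1/σ₀² + n/σ².
So 1/σ₀² = 1/1.4135 − 27/39.1 = 0.707464 − 0.690537 = 0.016927.
Hence σ₀² = 1/0.016927 ≈ 59.1.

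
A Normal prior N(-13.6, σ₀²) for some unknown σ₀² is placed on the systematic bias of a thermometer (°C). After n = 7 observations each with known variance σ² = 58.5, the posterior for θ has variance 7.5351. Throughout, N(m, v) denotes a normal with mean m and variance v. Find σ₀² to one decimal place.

σ₀² = 76.6

For the Normal–Normal model with known σ², precisions add: τ_n = τ₀ + n/σ².
So 1/σ₀² = 1/7.5351 − 7/58.5 = 0.132712 − 0.119658 = 0.013054.
Hence σ₀² = 1/0.013054 ≈ 76.6.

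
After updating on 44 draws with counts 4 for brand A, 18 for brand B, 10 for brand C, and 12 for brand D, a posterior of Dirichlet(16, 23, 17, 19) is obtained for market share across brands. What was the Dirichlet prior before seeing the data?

Dirichlet(12, 5, 7, 7)

For a Dirichlet(α) prior with multinomial counts c, the posterior is Dirichlet(α + c) componentwise.
Subtract each count from the matching posterior parameter: 16−4=12, 23−18=5, 17−10=7, 19−12=7.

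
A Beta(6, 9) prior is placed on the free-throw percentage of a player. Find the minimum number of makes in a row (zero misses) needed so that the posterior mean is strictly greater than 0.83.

After k makes and 0 misses the posterior is Beta(6+k, 9), with mean (6+k)/(6+9+k).
Set (6+k)/(15+k) > 0.83 and solve: k > (0.83·15 − 6)/(1 − 0.83) = 37.941.
The smallest integer exceeding 37.941 is 38, and checking k=38: (44)/(53) = 0.8302 > 0.83.

k = 38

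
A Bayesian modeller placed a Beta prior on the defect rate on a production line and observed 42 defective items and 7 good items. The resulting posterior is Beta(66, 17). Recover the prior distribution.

Beta(24, 10)

Under Beta–binomial conjugacy the posterior parameters are (α+s, β+f).
Subtract the data counts: 66−42=24, 17−7=10.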